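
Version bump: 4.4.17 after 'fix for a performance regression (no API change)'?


Current: 4.4.17
Change category: 'fix for a performance regression (no API change)' → patch bump
SemVer rule: patch bump → increment PATCH (MAJOR and MINOR unchanged)
New: 4.4.18

4.4.18


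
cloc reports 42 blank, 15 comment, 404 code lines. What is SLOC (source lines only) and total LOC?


Total LOC = blank + comment + code
Total LOC = 42 + 15 + 404 = 461
SLOC (source only) = code = 404

Total LOC: 461, SLOC: 404


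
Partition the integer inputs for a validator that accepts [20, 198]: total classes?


Valid range: [20, 198]
Class 1: x < 20 — invalid
Class 2: 20 ≤ x ≤ 198 — valid
Class 3: x > 198 — invalid
Total equivalence classes: 3

3 equivalence classes


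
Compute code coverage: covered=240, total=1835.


Coverage = covered / total * 100
Coverage = 240 / 1835 * 100
Coverage = 13.08%

13.08%


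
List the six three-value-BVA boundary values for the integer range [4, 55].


Range: [4, 55]
Boundaries: just below min, min, min+1, max-1, max, just above max
Values: [3, 4, 5, 54, 55, 56]

[3, 4, 5, 54, 55, 56]


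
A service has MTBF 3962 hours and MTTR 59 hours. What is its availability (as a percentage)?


Availability = MTBF / (MTBF + MTTR)
Availability = 3962 / (3962 + 59)
Availability = 3962 / 4021
Availability = 98.5327%

98.5327%


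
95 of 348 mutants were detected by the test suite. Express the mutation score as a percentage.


Mutation score = killed / total * 100
Mutation score = 95 / 348 * 100
Mutation score = 27.3%

27.3%


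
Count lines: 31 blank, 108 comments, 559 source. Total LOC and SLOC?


Total LOC = blank + comment + code
Total LOC = 31 + 108 + 559 = 698
SLOC (source only) = code = 559

Total LOC: 698, SLOC: 559


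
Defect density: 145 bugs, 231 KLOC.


Defect density = defects / KLOC
Defect density = 145 / 231
Defect density = 0.628 defects/KLOC

0.628 defects/KLOC


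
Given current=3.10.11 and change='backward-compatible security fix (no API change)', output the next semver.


Current: 3.10.11
Change category: 'backward-compatible security fix (no API change)' → patch bump
SemVer rule: patch bump → increment PATCH (MAJOR and MINOR unchanged)
New: 3.10.12

3.10.12


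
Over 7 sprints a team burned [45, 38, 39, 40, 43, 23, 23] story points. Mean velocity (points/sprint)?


Formula: Avg velocity = Total points / Number of sprints
Points: [45, 38, 39, 40, 43, 23, 23]
Sum = 45 + 38 + 39 + 40 + 43 + 23 + 23 = 251
Avg velocity = 251 / 7 = 35.86 points/sprint

35.86 points/sprint


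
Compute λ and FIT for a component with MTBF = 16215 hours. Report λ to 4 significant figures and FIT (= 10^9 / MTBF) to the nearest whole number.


Formula: λ = 1 / MTBF; FIT = λ × 1e9 = 1e9 / MTBF
λ = 1 / 16215 ≈ 6.167e-05 failures/hour
FIT = 1e9 / 16215 ≈ 61671 failures per 1e9 hours (nearest whole number)

λ = 6.167e-05 /h, FIT = 61671


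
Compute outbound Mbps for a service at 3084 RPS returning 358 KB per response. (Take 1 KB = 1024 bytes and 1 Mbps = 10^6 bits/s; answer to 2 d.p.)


Formula: Mbps = payload_bytes * RPS * 8 / 1e6
Payload per request = 358 KB = 358 * 1024 = 366592 bytes
Total bytes/sec = 366592 * 3084 = 1130569728
Total bits/sec = 1130569728 * 8 = 9044557824
Mbps = 9044557824 / 1e6 = 9044.56

9044.56 Mbps


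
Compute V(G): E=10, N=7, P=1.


Formula: V(G) = E - N + 2P
V(G) = 10 - 7 + 2*1
V(G) = 3 + 2
V(G) = 5

5


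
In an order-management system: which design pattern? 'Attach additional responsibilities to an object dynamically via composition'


This matches the Decorator pattern

Decorator


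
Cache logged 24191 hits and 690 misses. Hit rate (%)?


Formula: hit rate = hits / (hits + misses) * 100
hit rate = 24191 / (24191 + 690) * 100
hit rate = 24191 / 24881 * 100
hit rate = 97.23%

97.23%


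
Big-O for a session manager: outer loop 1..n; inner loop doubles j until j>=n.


Reasoning: linear outer times logarithmic inner
Complexity: O(n log n)

O(n log n)


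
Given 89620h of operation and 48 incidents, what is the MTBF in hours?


Formula: MTBF = Total operating time / Number of failures
MTBF = 89620 / 48
MTBF = 1867.08 hours

1867.08 hours


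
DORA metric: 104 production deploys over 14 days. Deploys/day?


Formula: deployments per day = releases / days
= 104 / 14
= 7.429 deploys/day
(equivalently, 52.0 deploys/week)

7.429 deploys/day


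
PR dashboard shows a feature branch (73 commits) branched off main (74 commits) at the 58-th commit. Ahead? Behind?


Common ancestor: commit #58
feature commits after divergence: 73 - 58 = 15
main commits after divergence: 74 - 58 = 16
feature is 15 commits ahead of main
main is 16 commits ahead of feature

feature ahead: 15, main ahead: 16


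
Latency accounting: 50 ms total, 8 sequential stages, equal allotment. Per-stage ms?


Formula: per_stage = total_budget / stages
per_stage = 50 / 8
per_stage = 6.25 ms

6.25 ms


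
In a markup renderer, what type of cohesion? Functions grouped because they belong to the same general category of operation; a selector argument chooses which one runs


Reasoning: Grouped by category of activity, not by data or sequence
Type: Logical cohesion

Logical cohesion


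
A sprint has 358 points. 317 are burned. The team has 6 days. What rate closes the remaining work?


Formula: Required rate = Remaining points / Days left
Remaining = 358 - 317 = 41 points
Required rate = 41 / 6 = 6.83 points/day

6.83 points/day


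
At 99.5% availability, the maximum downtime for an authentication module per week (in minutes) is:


Formula: allowed downtime = period * (100 - SLA) / 100
Period (week) = 10080 minutes
Unavailability fraction = (100 - 99.5) / 100
Allowed downtime = 10080 * (100 - 99.5) / 100
Allowed downtime = 50.4 minutes

50.4 minutes


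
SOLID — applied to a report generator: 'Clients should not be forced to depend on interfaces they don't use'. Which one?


This describes the Interface Segregation Principle (ISP)

Interface Segregation Principle (ISP)


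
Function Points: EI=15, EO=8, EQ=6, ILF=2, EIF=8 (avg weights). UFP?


UFP = EI*4 + EO*5 + EQ*4 + ILF*10 + EIF*7
UFP = 15*4 + 8*5 + 6*4 + 2*10 + 8*7
UFP = 60 + 40 + 24 + 20 + 56
UFP = 200

200


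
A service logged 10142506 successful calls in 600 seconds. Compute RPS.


Formula: throughput = requests / seconds
throughput = 10142506 / 600
throughput = 16904.18 requests/second

16904.18 requests/second


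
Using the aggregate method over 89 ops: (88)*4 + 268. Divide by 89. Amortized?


Formula: Amortized cost = Total cost / Operations
Total cost = (88 * 4) + (1 * 268)
Total cost = 352 + 268 = 620
Amortized = 620 / 89 = 6.9663

6.9663


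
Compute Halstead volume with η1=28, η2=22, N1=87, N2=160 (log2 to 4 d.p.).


Formula: V = N * log2(η), where N = N1 + N2 and η = η1 + η2
η = 28 + 22 = 50
N = 87 + 160 = 247
log2(50) ≈ 5.6439
V = 247 * 5.6439 = 1394.04

1394.04


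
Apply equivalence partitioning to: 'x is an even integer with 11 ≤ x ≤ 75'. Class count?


Constraint: even integers in [11, 75]
Class 1: x < 11 — out-of-range invalid
Class 2: x in [11,75] but odd — wrong type invalid
Class 3: x in [11,75] and even — valid
Class 4: x > 75 — out-of-range invalid
Total equivalence classes: 4

4 equivalence classes


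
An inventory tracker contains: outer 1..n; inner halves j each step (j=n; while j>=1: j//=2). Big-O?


Reasoning: n times log n
Complexity: O(n log n)

O(n log n)


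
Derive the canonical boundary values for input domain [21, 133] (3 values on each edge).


Range: [21, 133]
Boundaries: just below min, min, min+1, max-1, max, just above max
Values: [20, 21, 22, 132, 133, 134]

[20, 21, 22, 132, 133, 134]


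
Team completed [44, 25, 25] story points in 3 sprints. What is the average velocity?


Formula: Avg velocity = Total points / Number of sprints
Points: [44, 25, 25]
Sum = 44 + 25 + 25 = 94
Avg velocity = 94 / 3 = 31.33 points/sprint

31.33 points/sprint


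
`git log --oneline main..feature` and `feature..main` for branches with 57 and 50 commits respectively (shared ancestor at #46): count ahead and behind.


Common ancestor: commit #46
feature commits after divergence: 57 - 46 = 11
main commits after divergence: 50 - 46 = 4
feature is 11 commits ahead of main
main is 4 commits ahead of feature

feature ahead: 11, main ahead: 4


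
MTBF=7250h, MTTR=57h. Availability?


Availability = MTBF / (MTBF + MTTR)
Availability = 7250 / (7250 + 57)
Availability = 7250 / 7307
Availability = 99.2199%

99.2199%


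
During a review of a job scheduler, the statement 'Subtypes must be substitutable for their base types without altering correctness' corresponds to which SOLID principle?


This describes the Liskov Substitution Principle (LSP)

Liskov Substitution Principle (LSP)


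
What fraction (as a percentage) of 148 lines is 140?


Coverage = covered / total * 100
Coverage = 140 / 148 * 100
Coverage = 94.59%

94.59%


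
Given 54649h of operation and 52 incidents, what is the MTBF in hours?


Formula: MTBF = Total operating time / Number of failures
MTBF = 54649 / 52
MTBF = 1050.94 hours

1050.94 hours


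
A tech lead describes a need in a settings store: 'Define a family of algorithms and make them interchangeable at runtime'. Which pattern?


This matches the Strategy pattern

Strategy


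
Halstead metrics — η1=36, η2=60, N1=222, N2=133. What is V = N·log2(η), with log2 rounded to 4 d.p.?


Formula: V = N * log2(η), where N = N1 + N2 and η = η1 + η2
η = 36 + 60 = 96
N = 222 + 133 = 355
log2(96) ≈ 6.5850
V = 355 * 6.5850 = 2337.68

2337.68


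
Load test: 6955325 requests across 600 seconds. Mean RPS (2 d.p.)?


Formula: throughput = requests / seconds
throughput = 6955325 / 600
throughput = 11592.21 requests/second

11592.21 requests/second


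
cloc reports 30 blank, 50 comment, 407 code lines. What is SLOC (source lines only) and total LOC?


Total LOC = blank + comment + code
Total LOC = 30 + 50 + 407 = 487
SLOC (source only) = code = 407

Total LOC: 487, SLOC: 407


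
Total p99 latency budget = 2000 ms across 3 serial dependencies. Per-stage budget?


Formula: per_stage = total_budget / stages
per_stage = 2000 / 3
per_stage = 666.67 ms

666.67 ms


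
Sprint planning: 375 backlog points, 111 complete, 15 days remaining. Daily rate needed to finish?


Formula: Required rate = Remaining points / Days left
Remaining = 375 - 111 = 264 points
Required rate = 264 / 15 = 17.6 points/day

17.6 points/day


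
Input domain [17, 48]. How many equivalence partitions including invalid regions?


Valid range: [17, 48]
Class 1: x < 17 — invalid
Class 2: 17 ≤ x ≤ 48 — valid
Class 3: x > 48 — invalid
Total equivalence classes: 3

3 equivalence classes


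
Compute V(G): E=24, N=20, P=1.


Formula: V(G) = E - N + 2P
V(G) = 24 - 20 + 2*1
V(G) = 4 + 2
V(G) = 6

6


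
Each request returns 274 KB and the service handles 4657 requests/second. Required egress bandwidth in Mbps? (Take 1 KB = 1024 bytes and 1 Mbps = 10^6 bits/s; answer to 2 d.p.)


Formula: Mbps = payload_bytes * RPS * 8 / 1e6
Payload per request = 274 KB = 274 * 1024 = 280576 bytes
Total bytes/sec = 280576 * 4657 = 1306642432
Total bits/sec = 1306642432 * 8 = 10453139456
Mbps = 10453139456 / 1e6 = 10453.14

10453.14 Mbps


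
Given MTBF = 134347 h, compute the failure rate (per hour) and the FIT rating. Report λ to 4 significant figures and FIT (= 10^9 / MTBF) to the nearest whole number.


Formula: λ = 1 / MTBF; FIT = λ × 1e9 = 1e9 / MTBF
λ = 1 / 134347 ≈ 7.443e-06 failures/hour
FIT = 1e9 / 134347 ≈ 7443 failures per 1e9 hours (nearest whole number)

λ = 7.443e-06 /h, FIT = 7443


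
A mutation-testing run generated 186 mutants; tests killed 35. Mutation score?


Mutation score = killed / total * 100
Mutation score = 35 / 186 * 100
Mutation score = 18.82%

18.82%


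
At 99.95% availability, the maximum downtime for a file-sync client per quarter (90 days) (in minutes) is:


Formula: allowed downtime = period * (100 - SLA) / 100
Period (quarter (90 days)) = 129600 minutes
Unavailability fraction = (100 - 99.95) / 100
Allowed downtime = 129600 * (100 - 99.95) / 100
Allowed downtime = 64.8 minutes

64.8 minutes


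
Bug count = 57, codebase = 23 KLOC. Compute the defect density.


Defect density = defects / KLOC
Defect density = 57 / 23
Defect density = 2.478 defects/KLOC

2.478 defects/KLOC


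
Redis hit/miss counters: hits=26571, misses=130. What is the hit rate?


Formula: hit rate = hits / (hits + misses) * 100
hit rate = 26571 / (26571 + 130) * 100
hit rate = 26571 / 26701 * 100
hit rate = 99.51%

99.51%


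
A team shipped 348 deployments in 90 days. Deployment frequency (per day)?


Formula: deployments per day = releases / days
= 348 / 90
= 3.867 deploys/day
(equivalently, 27.07 deploys/week)

3.867 deploys/day


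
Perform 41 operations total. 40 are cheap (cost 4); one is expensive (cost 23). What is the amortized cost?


Formula: Amortized cost = Total cost / Operations
Total cost = (40 * 4) + (1 * 23)
Total cost = 160 + 23 = 183
Amortized = 183 / 41 = 4.4634

4.4634


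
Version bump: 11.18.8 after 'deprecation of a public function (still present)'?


Current: 11.18.8
Change category: 'deprecation of a public function (still present)' → minor bump
SemVer rule: minor bump → increment MINOR, reset PATCH to 0 (MAJOR unchanged)
New: 11.19.0

11.19.0


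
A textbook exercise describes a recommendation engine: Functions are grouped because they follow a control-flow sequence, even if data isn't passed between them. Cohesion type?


Reasoning: Grouped by order of execution within a routine, not by data flow
Type: Procedural cohesion

Procedural cohesion


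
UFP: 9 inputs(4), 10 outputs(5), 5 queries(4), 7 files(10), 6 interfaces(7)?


UFP = EI*4 + EO*5 + EQ*4 + ILF*10 + EIF*7
UFP = 9*4 + 10*5 + 5*4 + 7*10 + 6*7
UFP = 36 + 50 + 20 + 70 + 42
UFP = 218

218


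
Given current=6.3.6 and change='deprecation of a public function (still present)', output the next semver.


Current: 6.3.6
Change category: 'deprecation of a public function (still present)' → minor bump
SemVer rule: minor bump → increment MINOR, reset PATCH to 0 (MAJOR unchanged)
New: 6.4.0

6.4.0


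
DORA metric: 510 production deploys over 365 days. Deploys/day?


Formula: deployments per day = releases / days
= 510 / 365
= 1.397 deploys/day
(equivalently, 9.78 deploys/week)

1.397 deploys/day


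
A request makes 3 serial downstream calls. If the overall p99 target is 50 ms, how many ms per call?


Formula: per_stage = total_budget / stages
per_stage = 50 / 3
per_stage = 16.67 ms

16.67 ms


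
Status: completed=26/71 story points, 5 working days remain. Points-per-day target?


Formula: Required rate = Remaining points / Days left
Remaining = 71 - 26 = 45 points
Required rate = 45 / 5 = 9.0 points/day

9.0 points/day


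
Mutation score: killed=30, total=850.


Mutation score = killed / total * 100
Mutation score = 30 / 850 * 100
Mutation score = 3.53%

3.53%


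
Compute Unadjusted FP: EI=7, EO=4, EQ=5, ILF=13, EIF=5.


UFP = EI*4 + EO*5 + EQ*4 + ILF*10 + EIF*7
UFP = 7*4 + 4*5 + 5*4 + 13*10 + 5*7
UFP = 28 + 20 + 20 + 130 + 35
UFP = 233

233


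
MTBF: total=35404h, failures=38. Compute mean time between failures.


Formula: MTBF = Total operating time / Number of failures
MTBF = 35404 / 38
MTBF = 931.68 hours

931.68 hours


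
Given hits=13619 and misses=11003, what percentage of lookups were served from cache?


Formula: hit rate = hits / (hits + misses) * 100
hit rate = 13619 / (13619 + 11003) * 100
hit rate = 13619 / 24622 * 100
hit rate = 55.31%

55.31%


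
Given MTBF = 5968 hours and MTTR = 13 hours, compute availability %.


Availability = MTBF / (MTBF + MTTR)
Availability = 5968 / (5968 + 13)
Availability = 5968 / 5981
Availability = 99.7826%

99.7826%


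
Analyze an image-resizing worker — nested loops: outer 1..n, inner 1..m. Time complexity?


Reasoning: product of independent bounds
Complexity: O(n*m)

O(n*m)


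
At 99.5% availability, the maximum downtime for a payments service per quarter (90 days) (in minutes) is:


Formula: allowed downtime = period * (100 - SLA) / 100
Period (quarter (90 days)) = 129600 minutes
Unavailability fraction = (100 - 99.5) / 100
Allowed downtime = 129600 * (100 - 99.5) / 100
Allowed downtime = 648.0 minutes

648.0 minutes


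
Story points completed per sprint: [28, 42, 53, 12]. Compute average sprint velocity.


Formula: Avg velocity = Total points / Number of sprints
Points: [28, 42, 53, 12]
Sum = 28 + 42 + 53 + 12 = 135
Avg velocity = 135 / 4 = 33.75 points/sprint

33.75 points/sprint


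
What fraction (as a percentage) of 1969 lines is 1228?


Coverage = covered / total * 100
Coverage = 1228 / 1969 * 100
Coverage = 62.37%

62.37%


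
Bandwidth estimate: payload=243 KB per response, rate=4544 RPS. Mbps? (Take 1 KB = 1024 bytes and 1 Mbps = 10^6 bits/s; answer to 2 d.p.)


Formula: Mbps = payload_bytes * RPS * 8 / 1e6
Payload per request = 243 KB = 243 * 1024 = 248832 bytes
Total bytes/sec = 248832 * 4544 = 1130692608
Total bits/sec = 1130692608 * 8 = 9045540864
Mbps = 9045540864 / 1e6 = 9045.54

9045.54 Mbps


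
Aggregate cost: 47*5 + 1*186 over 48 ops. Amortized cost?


Formula: Amortized cost = Total cost / Operations
Total cost = (47 * 5) + (1 * 186)
Total cost = 235 + 186 = 421
Amortized = 421 / 48 = 8.7708

8.7708


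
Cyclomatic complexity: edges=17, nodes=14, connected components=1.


Formula: V(G) = E - N + 2P
V(G) = 17 - 14 + 2*1
V(G) = 3 + 2
V(G) = 5

5


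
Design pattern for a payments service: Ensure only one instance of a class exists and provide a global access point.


This matches the Singleton pattern

Singleton


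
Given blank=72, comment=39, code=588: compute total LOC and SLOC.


Total LOC = blank + comment + code
Total LOC = 72 + 39 + 588 = 699
SLOC (source only) = code = 588

Total LOC: 699, SLOC: 588


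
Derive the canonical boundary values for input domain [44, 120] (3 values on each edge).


Range: [44, 120]
Boundaries: just below min, min, min+1, max-1, max, just above max
Values: [43, 44, 45, 119, 120, 121]

[43, 44, 45, 119, 120, 121]


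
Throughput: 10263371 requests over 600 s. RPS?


Formula: throughput = requests / seconds
throughput = 10263371 / 600
throughput = 17105.62 requests/second

17105.62 requests/second


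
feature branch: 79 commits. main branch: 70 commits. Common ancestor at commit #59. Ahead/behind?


Common ancestor: commit #59
feature commits after divergence: 79 - 59 = 20
main commits after divergence: 70 - 59 = 11
feature is 20 commits ahead of main
main is 11 commits ahead of feature

feature ahead: 20, main ahead: 11


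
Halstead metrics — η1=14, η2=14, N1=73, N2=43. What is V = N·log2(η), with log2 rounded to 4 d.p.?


Formula: V = N * log2(η), where N = N1 + N2 and η = η1 + η2
η = 14 + 14 = 28
N = 73 + 43 = 116
log2(28) ≈ 4.8074
V = 116 * 4.8074 = 557.66

557.66


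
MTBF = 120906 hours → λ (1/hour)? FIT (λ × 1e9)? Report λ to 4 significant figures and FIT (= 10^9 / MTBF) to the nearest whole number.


Formula: λ = 1 / MTBF; FIT = λ × 1e9 = 1e9 / MTBF
λ = 1 / 120906 ≈ 8.271e-06 failures/hour
FIT = 1e9 / 120906 ≈ 8271 failures per 1e9 hours (nearest whole number)

λ = 8.271e-06 /h, FIT = 8271


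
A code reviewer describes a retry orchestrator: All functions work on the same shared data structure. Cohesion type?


Reasoning: Functions share data
Type: Communicational cohesion

Communicational cohesion


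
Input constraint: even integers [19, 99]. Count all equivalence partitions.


Constraint: even integers in [19, 99]
Class 1: x < 19 — out-of-range invalid
Class 2: x in [19,99] but odd — wrong type invalid
Class 3: x in [19,99] and even — valid
Class 4: x > 99 — out-of-range invalid
Total equivalence classes: 4

4 equivalence classes


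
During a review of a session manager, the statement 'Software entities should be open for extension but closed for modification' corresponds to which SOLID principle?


This describes the Open/Closed Principle (OCP)

Open/Closed Principle (OCP)


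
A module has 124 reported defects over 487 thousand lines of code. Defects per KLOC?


Defect density = defects / KLOC
Defect density = 124 / 487
Defect density = 0.255 defects/KLOC

0.255 defects/KLOC


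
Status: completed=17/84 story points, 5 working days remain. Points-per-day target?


Formula: Required rate = Remaining points / Days left
Remaining = 84 - 17 = 67 points
Required rate = 67 / 5 = 13.4 points/day

13.4 points/day


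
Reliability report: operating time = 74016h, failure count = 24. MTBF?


Formula: MTBF = Total operating time / Number of failures
MTBF = 74016 / 24
MTBF = 3084.0 hours

3084.0 hours


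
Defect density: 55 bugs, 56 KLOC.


Defect density = defects / KLOC
Defect density = 55 / 56
Defect density = 0.982 defects/KLOC

0.982 defects/KLOC


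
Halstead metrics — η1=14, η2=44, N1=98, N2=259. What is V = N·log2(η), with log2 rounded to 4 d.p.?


Formula: V = N * log2(η), where N = N1 + N2 and η = η1 + η2
η = 14 + 44 = 58
N = 98 + 259 = 357
log2(58) ≈ 5.8580
V = 357 * 5.8580 = 2091.31

2091.31


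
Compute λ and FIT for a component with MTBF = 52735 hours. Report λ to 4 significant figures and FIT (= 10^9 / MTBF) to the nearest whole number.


Formula: λ = 1 / MTBF; FIT = λ × 1e9 = 1e9 / MTBF
λ = 1 / 52735 ≈ 1.896e-05 failures/hour
FIT = 1e9 / 52735 ≈ 18963 failures per 1e9 hours (nearest whole number)

λ = 1.896e-05 /h, FIT = 18963


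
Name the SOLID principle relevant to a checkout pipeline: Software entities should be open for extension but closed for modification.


This describes the Open/Closed Principle (OCP)

Open/Closed Principle (OCP)


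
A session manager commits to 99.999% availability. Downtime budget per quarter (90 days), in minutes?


Formula: allowed downtime = period * (100 - SLA) / 100
Period (quarter (90 days)) = 129600 minutes
Unavailability fraction = (100 - 99.999) / 100
Allowed downtime = 129600 * (100 - 99.999) / 100
Allowed downtime = 1.296 minutes

1.296 minutes


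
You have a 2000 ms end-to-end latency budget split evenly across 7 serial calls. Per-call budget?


Formula: per_stage = total_budget / stages
per_stage = 2000 / 7
per_stage = 285.71 ms

285.71 ms


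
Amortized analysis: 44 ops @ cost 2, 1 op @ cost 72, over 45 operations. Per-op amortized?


Formula: Amortized cost = Total cost / Operations
Total cost = (44 * 2) + (1 * 72)
Total cost = 88 + 72 = 160
Amortized = 160 / 45 = 3.5556

3.5556


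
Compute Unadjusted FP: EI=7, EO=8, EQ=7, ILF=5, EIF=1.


UFP = EI*4 + EO*5 + EQ*4 + ILF*10 + EIF*7
UFP = 7*4 + 8*5 + 7*4 + 5*10 + 1*7
UFP = 28 + 40 + 28 + 50 + 7
UFP = 153

153


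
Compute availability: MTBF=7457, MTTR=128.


Availability = MTBF / (MTBF + MTTR)
Availability = 7457 / (7457 + 128)
Availability = 7457 / 7585
Availability = 98.3125%

98.3125%


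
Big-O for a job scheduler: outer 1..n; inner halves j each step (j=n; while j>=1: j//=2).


Reasoning: n times log n
Complexity: O(n log n)

O(n log n)


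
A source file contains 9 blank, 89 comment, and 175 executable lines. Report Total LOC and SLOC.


Total LOC = blank + comment + code
Total LOC = 9 + 89 + 175 = 273
SLOC (source only) = code = 175

Total LOC: 273, SLOC: 175


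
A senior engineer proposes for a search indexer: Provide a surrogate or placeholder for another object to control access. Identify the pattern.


This matches the Proxy pattern

Proxy


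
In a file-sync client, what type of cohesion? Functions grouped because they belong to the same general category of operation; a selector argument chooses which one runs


Reasoning: Grouped by category of activity, not by data or sequence
Type: Logical cohesion

Logical cohesion


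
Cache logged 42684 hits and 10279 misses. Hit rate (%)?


Formula: hit rate = hits / (hits + misses) * 100
hit rate = 42684 / (42684 + 10279) * 100
hit rate = 42684 / 52963 * 100
hit rate = 80.59%

80.59%


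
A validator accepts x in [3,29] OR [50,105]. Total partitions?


Valid ranges: [3,29] and [50,105]
Class 1: x < 3 — invalid
Class 2: 3 ≤ x ≤ 29 — valid
Class 3: 29 < x < 50 — invalid (gap between ranges)
Class 4: 50 ≤ x ≤ 105 — valid
Class 5: x > 105 — invalid
Total equivalence classes: 5

5 equivalence classes


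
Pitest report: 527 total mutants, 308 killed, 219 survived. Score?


Mutation score = killed / total * 100
Mutation score = 308 / 527 * 100
Mutation score = 58.44%

58.44%


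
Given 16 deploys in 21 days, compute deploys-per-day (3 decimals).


Formula: deployments per day = releases / days
= 16 / 21
= 0.762 deploys/day
(equivalently, 5.33 deploys/week)

0.762 deploys/day


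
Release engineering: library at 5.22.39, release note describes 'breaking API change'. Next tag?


Current: 5.22.39
Change category: 'breaking API change' → major bump
SemVer rule: major bump → increment MAJOR, reset MINOR and PATCH to 0
New: 6.0.0

6.0.0


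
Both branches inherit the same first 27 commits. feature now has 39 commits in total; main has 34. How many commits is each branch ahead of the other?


Common ancestor: commit #27
feature commits after divergence: 39 - 27 = 12
main commits after divergence: 34 - 27 = 7
feature is 12 commits ahead of main
main is 7 commits ahead of feature

feature ahead: 12, main ahead: 7


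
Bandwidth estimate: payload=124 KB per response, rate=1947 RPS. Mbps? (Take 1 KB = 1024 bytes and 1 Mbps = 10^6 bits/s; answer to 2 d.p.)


Formula: Mbps = payload_bytes * RPS * 8 / 1e6
Payload per request = 124 KB = 124 * 1024 = 126976 bytes
Total bytes/sec = 126976 * 1947 = 247222272
Total bits/sec = 247222272 * 8 = 1977778176
Mbps = 1977778176 / 1e6 = 1977.78

1977.78 Mbps


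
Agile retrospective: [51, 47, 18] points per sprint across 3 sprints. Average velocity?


Formula: Avg velocity = Total points / Number of sprints
Points: [51, 47, 18]
Sum = 51 + 47 + 18 = 116
Avg velocity = 116 / 3 = 38.67 points/sprint

38.67 points/sprint


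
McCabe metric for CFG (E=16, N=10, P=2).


Formula: V(G) = E - N + 2P
V(G) = 16 - 10 + 2*2
V(G) = 6 + 4
V(G) = 10

10


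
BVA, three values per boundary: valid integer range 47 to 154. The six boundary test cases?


Range: [47, 154]
Boundaries: just below min, min, min+1, max-1, max, just above max
Values: [46, 47, 48, 153, 154, 155]

[46, 47, 48, 153, 154, 155]


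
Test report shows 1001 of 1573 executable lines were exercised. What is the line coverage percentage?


Coverage = covered / total * 100
Coverage = 1001 / 1573 * 100
Coverage = 63.64%

63.64%


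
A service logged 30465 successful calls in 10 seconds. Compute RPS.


Formula: throughput = requests / seconds
throughput = 30465 / 10
throughput = 3046.5 requests/second

3046.5 requests/second


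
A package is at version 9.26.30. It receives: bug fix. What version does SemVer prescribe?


Current: 9.26.30
Change category: 'bug fix' → patch bump
SemVer rule: patch bump → increment PATCH (MAJOR and MINOR unchanged)
New: 9.26.31

9.26.31


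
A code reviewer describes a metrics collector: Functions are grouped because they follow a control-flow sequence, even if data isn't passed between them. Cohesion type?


Reasoning: Grouped by order of execution within a routine, not by data flow
Type: Procedural cohesion

Procedural cohesion


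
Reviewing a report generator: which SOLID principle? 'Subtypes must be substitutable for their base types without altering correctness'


This describes the Liskov Substitution Principle (LSP)

Liskov Substitution Principle (LSP)


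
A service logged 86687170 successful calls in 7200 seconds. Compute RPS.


Formula: throughput = requests / seconds
throughput = 86687170 / 7200
throughput = 12039.88 requests/second

12039.88 requests/second


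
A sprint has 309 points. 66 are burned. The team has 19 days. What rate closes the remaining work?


Formula: Required rate = Remaining points / Days left
Remaining = 309 - 66 = 243 points
Required rate = 243 / 19 = 12.79 points/day

12.79 points/day


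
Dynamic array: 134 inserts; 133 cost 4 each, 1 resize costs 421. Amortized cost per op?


Formula: Amortized cost = Total cost / Operations
Total cost = (133 * 4) + (1 * 421)
Total cost = 532 + 421 = 953
Amortized = 953 / 134 = 7.1119

7.1119


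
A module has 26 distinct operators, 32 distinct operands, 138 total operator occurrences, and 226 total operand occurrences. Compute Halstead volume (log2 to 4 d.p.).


Formula: V = N * log2(η), where N = N1 + N2 and η = η1 + η2
η = 26 + 32 = 58
N = 138 + 226 = 364
log2(58) ≈ 5.8580
V = 364 * 5.8580 = 2132.31

2132.31


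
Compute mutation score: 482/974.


Mutation score = killed / total * 100
Mutation score = 482 / 974 * 100
Mutation score = 49.49%

49.49%


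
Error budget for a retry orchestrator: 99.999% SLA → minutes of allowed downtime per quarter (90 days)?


Formula: allowed downtime = period * (100 - SLA) / 100
Period (quarter (90 days)) = 129600 minutes
Unavailability fraction = (100 - 99.999) / 100
Allowed downtime = 129600 * (100 - 99.999) / 100
Allowed downtime = 1.296 minutes

1.296 minutes


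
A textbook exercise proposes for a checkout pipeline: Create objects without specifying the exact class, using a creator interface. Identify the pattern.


This matches the Factory Method pattern

Factory Method


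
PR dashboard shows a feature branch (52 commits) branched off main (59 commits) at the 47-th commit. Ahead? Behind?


Common ancestor: commit #47
feature commits after divergence: 52 - 47 = 5
main commits after divergence: 59 - 47 = 12
feature is 5 commits ahead of main
main is 12 commits ahead of feature

feature ahead: 5, main ahead: 12


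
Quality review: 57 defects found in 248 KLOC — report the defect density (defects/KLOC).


Defect density = defects / KLOC
Defect density = 57 / 248
Defect density = 0.23 defects/KLOC

0.23 defects/KLOC


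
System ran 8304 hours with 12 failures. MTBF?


Formula: MTBF = Total operating time / Number of failures
MTBF = 8304 / 12
MTBF = 692.0 hours

692.0 hours


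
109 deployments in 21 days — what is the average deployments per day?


Formula: deployments per day = releases / days
= 109 / 21
= 5.19 deploys/day
(equivalently, 36.33 deploys/week)

5.19 deploys/day


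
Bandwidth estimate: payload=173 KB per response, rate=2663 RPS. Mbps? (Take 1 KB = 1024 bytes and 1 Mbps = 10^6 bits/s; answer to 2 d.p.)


Formula: Mbps = payload_bytes * RPS * 8 / 1e6
Payload per request = 173 KB = 173 * 1024 = 177152 bytes
Total bytes/sec = 177152 * 2663 = 471755776
Total bits/sec = 471755776 * 8 = 3774046208
Mbps = 3774046208 / 1e6 = 3774.05

3774.05 Mbps


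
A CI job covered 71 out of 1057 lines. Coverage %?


Coverage = covered / total * 100
Coverage = 71 / 1057 * 100
Coverage = 6.72%

6.72%


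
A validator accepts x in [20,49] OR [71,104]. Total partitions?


Valid ranges: [20,49] and [71,104]
Class 1: x < 20 — invalid
Class 2: 20 ≤ x ≤ 49 — valid
Class 3: 49 < x < 71 — invalid (gap between ranges)
Class 4: 71 ≤ x ≤ 104 — valid
Class 5: x > 104 — invalid
Total equivalence classes: 5

5 equivalence classes


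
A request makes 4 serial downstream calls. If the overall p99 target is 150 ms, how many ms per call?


Formula: per_stage = total_budget / stages
per_stage = 150 / 4
per_stage = 37.5 ms

37.5 ms


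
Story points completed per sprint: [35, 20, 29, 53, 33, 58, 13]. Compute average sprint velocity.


Formula: Avg velocity = Total points / Number of sprints
Points: [35, 20, 29, 53, 33, 58, 13]
Sum = 35 + 20 + 29 + 53 + 33 + 58 + 13 = 241
Avg velocity = 241 / 7 = 34.43 points/sprint

34.43 points/sprint


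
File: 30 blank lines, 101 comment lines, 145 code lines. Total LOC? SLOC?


Total LOC = blank + comment + code
Total LOC = 30 + 101 + 145 = 276
SLOC (source only) = code = 145

Total LOC: 276, SLOC: 145


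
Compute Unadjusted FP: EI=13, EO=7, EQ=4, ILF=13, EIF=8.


UFP = EI*4 + EO*5 + EQ*4 + ILF*10 + EIF*7
UFP = 13*4 + 7*5 + 4*4 + 13*10 + 8*7
UFP = 52 + 35 + 16 + 130 + 56
UFP = 289

289


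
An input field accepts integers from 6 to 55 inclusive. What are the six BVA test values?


Range: [6, 55]
Boundaries: just below min, min, min+1, max-1, max, just above max
Values: [5, 6, 7, 54, 55, 56]

[5, 6, 7, 54, 55, 56]


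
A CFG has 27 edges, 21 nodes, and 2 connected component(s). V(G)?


Formula: V(G) = E - N + 2P
V(G) = 27 - 21 + 2*2
V(G) = 6 + 4
V(G) = 10

10


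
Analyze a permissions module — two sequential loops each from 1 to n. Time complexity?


Reasoning: sequential dominates: O(n) + O(n) = O(n)
Complexity: O(n)

O(n)


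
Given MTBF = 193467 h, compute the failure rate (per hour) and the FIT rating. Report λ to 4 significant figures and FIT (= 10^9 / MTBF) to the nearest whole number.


Formula: λ = 1 / MTBF; FIT = λ × 1e9 = 1e9 / MTBF
λ = 1 / 193467 ≈ 5.169e-06 failures/hour
FIT = 1e9 / 193467 ≈ 5169 failures per 1e9 hours (nearest whole number)

λ = 5.169e-06 /h, FIT = 5169


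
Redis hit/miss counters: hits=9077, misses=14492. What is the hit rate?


Formula: hit rate = hits / (hits + misses) * 100
hit rate = 9077 / (9077 + 14492) * 100
hit rate = 9077 / 23569 * 100
hit rate = 38.51%

38.51%


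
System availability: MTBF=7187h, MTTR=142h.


Availability = MTBF / (MTBF + MTTR)
Availability = 7187 / (7187 + 142)
Availability = 7187 / 7329
Availability = 98.0625%

98.0625%


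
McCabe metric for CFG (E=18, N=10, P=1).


Formula: V(G) = E - N + 2P
V(G) = 18 - 10 + 2*1
V(G) = 8 + 2
V(G) = 10

10


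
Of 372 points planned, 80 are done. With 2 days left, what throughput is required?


Formula: Required rate = Remaining points / Days left
Remaining = 372 - 80 = 292 points
Required rate = 292 / 2 = 146.0 points/day

146.0 points/day


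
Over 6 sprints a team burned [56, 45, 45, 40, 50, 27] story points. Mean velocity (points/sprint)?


Formula: Avg velocity = Total points / Number of sprints
Points: [56, 45, 45, 40, 50, 27]
Sum = 56 + 45 + 45 + 40 + 50 + 27 = 263
Avg velocity = 263 / 6 = 43.83 points/sprint

43.83 points/sprint


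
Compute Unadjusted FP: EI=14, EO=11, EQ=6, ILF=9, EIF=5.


UFP = EI*4 + EO*5 + EQ*4 + ILF*10 + EIF*7
UFP = 14*4 + 11*5 + 6*4 + 9*10 + 5*7
UFP = 56 + 55 + 24 + 90 + 35
UFP = 260

260


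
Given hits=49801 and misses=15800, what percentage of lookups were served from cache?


Formula: hit rate = hits / (hits + misses) * 100
hit rate = 49801 / (49801 + 15800) * 100
hit rate = 49801 / 65601 * 100
hit rate = 75.92%

75.92%


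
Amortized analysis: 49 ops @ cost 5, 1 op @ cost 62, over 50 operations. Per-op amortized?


Formula: Amortized cost = Total cost / Operations
Total cost = (49 * 5) + (1 * 62)
Total cost = 245 + 62 = 307
Amortized = 307 / 50 = 6.14

6.14


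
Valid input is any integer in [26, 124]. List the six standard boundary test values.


Range: [26, 124]
Boundaries: just below min, min, min+1, max-1, max, just above max
Values: [25, 26, 27, 123, 124, 125]

[25, 26, 27, 123, 124, 125]


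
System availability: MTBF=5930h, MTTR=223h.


Availability = MTBF / (MTBF + MTTR)
Availability = 5930 / (5930 + 223)
Availability = 5930 / 6153
Availability = 96.3758%

96.3758%


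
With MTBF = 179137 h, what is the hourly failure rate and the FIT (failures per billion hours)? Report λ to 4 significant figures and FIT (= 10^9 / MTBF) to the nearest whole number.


Formula: λ = 1 / MTBF; FIT = λ × 1e9 = 1e9 / MTBF
λ = 1 / 179137 ≈ 5.582e-06 failures/hour
FIT = 1e9 / 179137 ≈ 5582 failures per 1e9 hours (nearest whole number)

λ = 5.582e-06 /h, FIT = 5582


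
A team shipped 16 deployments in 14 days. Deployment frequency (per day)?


Formula: deployments per day = releases / days
= 16 / 14
= 1.143 deploys/day
(equivalently, 8.0 deploys/week)

1.143 deploys/day


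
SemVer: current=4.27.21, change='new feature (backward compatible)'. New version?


Current: 4.27.21
Change category: 'new feature (backward compatible)' → minor bump
SemVer rule: minor bump → increment MINOR, reset PATCH to 0 (MAJOR unchanged)
New: 4.28.0

4.28.0


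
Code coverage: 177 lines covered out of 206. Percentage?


Coverage = covered / total * 100
Coverage = 177 / 206 * 100
Coverage = 85.92%

85.92%


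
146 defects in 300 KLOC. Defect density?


Defect density = defects / KLOC
Defect density = 146 / 300
Defect density = 0.487 defects/KLOC

0.487 defects/KLOC


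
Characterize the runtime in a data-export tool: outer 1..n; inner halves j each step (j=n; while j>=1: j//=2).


Reasoning: n times log n
Complexity: O(n log n)

O(n log n)


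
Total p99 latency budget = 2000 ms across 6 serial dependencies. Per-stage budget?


Formula: per_stage = total_budget / stages
per_stage = 2000 / 6
per_stage = 333.33 ms

333.33 ms


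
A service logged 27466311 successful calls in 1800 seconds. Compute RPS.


Formula: throughput = requests / seconds
throughput = 27466311 / 1800
throughput = 15259.06 requests/second

15259.06 requests/second


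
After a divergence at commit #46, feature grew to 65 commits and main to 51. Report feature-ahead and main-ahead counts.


Common ancestor: commit #46
feature commits after divergence: 65 - 46 = 19
main commits after divergence: 51 - 46 = 5
feature is 19 commits ahead of main
main is 5 commits ahead of feature

feature ahead: 19, main ahead: 5


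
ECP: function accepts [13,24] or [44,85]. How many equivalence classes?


Valid ranges: [13,24] and [44,85]
Class 1: x < 13 — invalid
Class 2: 13 ≤ x ≤ 24 — valid
Class 3: 24 < x < 44 — invalid (gap between ranges)
Class 4: 44 ≤ x ≤ 85 — valid
Class 5: x > 85 — invalid
Total equivalence classes: 5

5 equivalence classes


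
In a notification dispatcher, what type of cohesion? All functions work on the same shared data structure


Reasoning: Functions share data
Type: Communicational cohesion

Communicational cohesion


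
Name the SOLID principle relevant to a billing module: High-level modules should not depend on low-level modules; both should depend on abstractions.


This describes the Dependency Inversion Principle (DIP)

Dependency Inversion Principle (DIP)


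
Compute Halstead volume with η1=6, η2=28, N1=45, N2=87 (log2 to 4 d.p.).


Formula: V = N * log2(η), where N = N1 + N2 and η = η1 + η2
η = 6 + 28 = 34
N = 45 + 87 = 132
log2(34) ≈ 5.0875
V = 132 * 5.0875 = 671.55

671.55


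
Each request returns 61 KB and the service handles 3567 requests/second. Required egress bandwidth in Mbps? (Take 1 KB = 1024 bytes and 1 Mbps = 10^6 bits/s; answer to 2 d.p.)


Formula: Mbps = payload_bytes * RPS * 8 / 1e6
Payload per request = 61 KB = 61 * 1024 = 62464 bytes
Total bytes/sec = 62464 * 3567 = 222809088
Total bits/sec = 222809088 * 8 = 1782472704
Mbps = 1782472704 / 1e6 = 1782.47

1782.47 Mbps


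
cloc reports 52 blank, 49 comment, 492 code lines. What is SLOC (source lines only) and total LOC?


Total LOC = blank + comment + code
Total LOC = 52 + 49 + 492 = 593
SLOC (source only) = code = 492

Total LOC: 593, SLOC: 492


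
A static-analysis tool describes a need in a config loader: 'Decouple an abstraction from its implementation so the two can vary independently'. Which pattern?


This matches the Bridge pattern

Bridge
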